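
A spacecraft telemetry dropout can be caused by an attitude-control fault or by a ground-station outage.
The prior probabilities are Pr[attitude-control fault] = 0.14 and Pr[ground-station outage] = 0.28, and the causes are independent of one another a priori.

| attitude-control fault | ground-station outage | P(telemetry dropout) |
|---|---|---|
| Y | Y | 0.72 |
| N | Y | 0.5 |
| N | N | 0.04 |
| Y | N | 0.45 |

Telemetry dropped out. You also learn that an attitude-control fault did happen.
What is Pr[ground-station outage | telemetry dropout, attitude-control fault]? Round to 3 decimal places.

Enumerate both values of ground-station outage and weight by the priors:
  P(telemetry dropout | attitude-control fault) = 0.45×0.72 + 0.72×0.28
        = 0.324000 + 0.201600 = 0.525600
Configurations with ground-station outage contribute 0.201600, so
  P(ground-station outage | telemetry dropout, attitude-control fault) = 0.201600 / 0.525600 ≈ 0.384

Pr[ground-station outage | telemetry dropout, attitude-control fault] ≈ 0.384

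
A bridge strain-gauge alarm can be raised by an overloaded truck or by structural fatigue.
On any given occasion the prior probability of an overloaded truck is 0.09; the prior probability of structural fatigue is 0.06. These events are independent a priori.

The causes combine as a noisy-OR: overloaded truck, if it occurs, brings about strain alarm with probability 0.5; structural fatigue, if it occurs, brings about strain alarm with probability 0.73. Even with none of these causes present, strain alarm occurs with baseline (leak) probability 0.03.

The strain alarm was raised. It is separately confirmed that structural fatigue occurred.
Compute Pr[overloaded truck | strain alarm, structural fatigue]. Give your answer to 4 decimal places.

Pr[overloaded truck | strain alarm, structural fatigue] ≈ 0.1043

Under noisy-OR, P(strain alarm | causes) = 1 − (1−0.03)·∏(1−qᵢ) over the active causes.
Weight on overloaded truck=true, given the evidence: 0.86905*0.09 = 0.078214
Normalizer over all consistent configurations: 0.7381*0.91 + 0.86905*0.09 = 0.749885
Posterior = 0.078214 / 0.749885 ≈ 0.1043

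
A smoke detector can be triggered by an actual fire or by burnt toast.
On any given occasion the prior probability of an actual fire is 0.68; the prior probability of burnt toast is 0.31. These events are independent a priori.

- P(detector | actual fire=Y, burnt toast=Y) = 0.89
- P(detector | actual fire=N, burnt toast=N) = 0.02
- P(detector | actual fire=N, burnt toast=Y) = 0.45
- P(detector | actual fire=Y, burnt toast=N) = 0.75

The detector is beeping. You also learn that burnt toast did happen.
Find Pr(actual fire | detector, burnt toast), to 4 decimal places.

Weight on actual fire=true, given the evidence: 0.89×0.68 = 0.605200
Denominator P(detector | burnt toast): 0.45×0.32 + 0.89×0.68 = 0.749200
P(actual fire | detector, burnt toast) = 0.605200/0.749200 ≈ 0.8078

Pr(actual fire | detector, burnt toast) ≈ 0.8078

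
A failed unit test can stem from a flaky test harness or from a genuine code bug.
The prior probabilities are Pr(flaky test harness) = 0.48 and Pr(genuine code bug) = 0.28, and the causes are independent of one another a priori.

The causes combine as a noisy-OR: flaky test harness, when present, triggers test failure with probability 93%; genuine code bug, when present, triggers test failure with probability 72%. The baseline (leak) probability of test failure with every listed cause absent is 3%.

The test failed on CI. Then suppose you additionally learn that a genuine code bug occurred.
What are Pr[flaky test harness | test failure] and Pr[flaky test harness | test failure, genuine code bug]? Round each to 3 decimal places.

Under noisy-OR, P(test failure | causes) = 1 − (1−0.03)·∏(1−qᵢ) over the active causes.
By total probability over the 4 (flaky test harness, genuine code bug) configurations:
  P(test failure) = 0.03×0.52×0.72 + 0.7284×0.52×0.28 + 0.9321×0.48×0.72 + 0.980988×0.48×0.28
        = 0.011232 + 0.106055 + 0.322134 + 0.131845 = 0.571266
Configurations with flaky test harness contribute 0.453979, so
  P(flaky test harness | test failure) = 0.453979 / 0.571266 ≈ 0.795

Now condition on the additional information:
Sum P(test failure|·) weighted by the priors over both values of flaky test harness:
  P(test failure | genuine code bug) = 0.7284*0.52 + 0.980988*0.48
        = 0.378768 + 0.470874 = 0.849642
Keeping only the flaky test harness-present terms gives 0.470874, so
  P(flaky test harness | test failure, genuine code bug) = 0.470874 / 0.849642 ≈ 0.554

Pr[flaky test harness | test failure] ≈ 0.795; Pr[flaky test harness | test failure, genuine code bug] ≈ 0.554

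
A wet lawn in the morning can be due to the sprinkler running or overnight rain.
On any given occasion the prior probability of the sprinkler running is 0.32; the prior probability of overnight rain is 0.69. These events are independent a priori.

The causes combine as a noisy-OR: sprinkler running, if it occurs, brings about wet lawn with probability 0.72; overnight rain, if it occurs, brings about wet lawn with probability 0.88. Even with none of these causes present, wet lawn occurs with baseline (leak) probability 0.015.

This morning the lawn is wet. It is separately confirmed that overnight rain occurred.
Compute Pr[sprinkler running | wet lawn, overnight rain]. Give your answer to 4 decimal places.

Pr[sprinkler running | wet lawn, overnight rain] ≈ 0.3404

Under noisy-OR, P(wet lawn | causes) = 1 − (1−0.015)·∏(1−qᵢ) over the active causes.
Weight on sprinkler running=true, given the evidence: 0.966904*0.32 = 0.309409
Denominator P(wet lawn | overnight rain): 0.8818*0.68 + 0.966904*0.32 = 0.909033
P(sprinkler running | wet lawn, overnight rain) = 0.309409/0.909033 ≈ 0.3404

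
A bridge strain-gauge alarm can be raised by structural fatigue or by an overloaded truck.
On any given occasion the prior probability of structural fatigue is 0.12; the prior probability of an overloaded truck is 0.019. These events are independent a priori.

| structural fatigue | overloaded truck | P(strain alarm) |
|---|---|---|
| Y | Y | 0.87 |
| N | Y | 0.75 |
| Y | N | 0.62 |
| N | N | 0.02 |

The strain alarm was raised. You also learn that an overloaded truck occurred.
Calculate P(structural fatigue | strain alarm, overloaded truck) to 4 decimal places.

P(structural fatigue | strain alarm, overloaded truck) ≈ 0.1366

P(strain alarm | overloaded truck) = 0.75×0.88 + 0.87×0.12 = 0.660000 + 0.104400 = 0.764400
Of this, 0.104400 comes from 0.87×0.12 (the structural fatigue=true cases).
P(structural fatigue | strain alarm, overloaded truck) = 0.104400 / 0.764400 ≈ 0.1366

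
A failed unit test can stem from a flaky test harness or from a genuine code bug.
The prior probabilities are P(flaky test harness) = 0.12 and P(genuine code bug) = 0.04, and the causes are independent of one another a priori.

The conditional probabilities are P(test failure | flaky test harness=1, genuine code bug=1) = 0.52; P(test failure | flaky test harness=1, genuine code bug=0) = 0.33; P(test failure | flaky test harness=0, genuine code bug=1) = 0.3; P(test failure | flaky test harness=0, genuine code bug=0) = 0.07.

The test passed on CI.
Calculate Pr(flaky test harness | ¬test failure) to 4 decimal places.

For the numerator, keep only flaky test harness=true terms: 0.077184 + 0.002304 = 0.079488
Denominator P(¬test failure): 0.93×0.88×0.96 + 0.7×0.88×0.04 + 0.67×0.12×0.96 + 0.48×0.12×0.04 = 0.889792
P(flaky test harness | ¬test failure) = 0.079488/0.889792 ≈ 0.0893

Pr(flaky test harness | ¬test failure) ≈ 0.0893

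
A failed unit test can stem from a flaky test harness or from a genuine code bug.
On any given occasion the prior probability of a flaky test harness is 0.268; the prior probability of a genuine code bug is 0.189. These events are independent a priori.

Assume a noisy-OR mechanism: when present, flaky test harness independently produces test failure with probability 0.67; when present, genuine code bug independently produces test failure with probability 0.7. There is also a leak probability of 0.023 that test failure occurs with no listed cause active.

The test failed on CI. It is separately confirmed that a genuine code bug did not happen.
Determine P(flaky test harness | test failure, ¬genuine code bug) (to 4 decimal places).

P(flaky test harness | test failure, ¬genuine code bug) ≈ 0.9152

Under noisy-OR, P(test failure | causes) = 1 − (1−0.023)·∏(1−qᵢ) over the active causes.
P(test failure | ¬genuine code bug) = 0.023*0.732 + 0.67759*0.268 = 0.016836 + 0.181594 = 0.198430
The flaky test harness-present share is 0.67759*0.268 = 0.181594.
So P(flaky test harness | test failure, ¬genuine code bug) = 0.181594/0.198430 ≈ 0.9152.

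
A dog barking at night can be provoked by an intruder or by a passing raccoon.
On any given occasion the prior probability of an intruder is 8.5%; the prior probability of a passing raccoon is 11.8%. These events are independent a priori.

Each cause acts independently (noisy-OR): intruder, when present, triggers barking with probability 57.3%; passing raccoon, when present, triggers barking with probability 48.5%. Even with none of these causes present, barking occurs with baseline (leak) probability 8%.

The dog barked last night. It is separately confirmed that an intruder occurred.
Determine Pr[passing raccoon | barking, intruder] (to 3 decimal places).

Pr[passing raccoon | barking, intruder] ≈ 0.149

Under noisy-OR, P(barking | causes) = 1 − (1−0.08)·∏(1−qᵢ) over the active causes.
P(barking | intruder) = 0.60716×0.882 + 0.797687×0.118 = 0.535515 + 0.094127 = 0.629642
Of this, 0.094127 comes from 0.797687×0.118 (the passing raccoon=true cases).
P(passing raccoon | barking, intruder) = 0.094127 / 0.629642 ≈ 0.149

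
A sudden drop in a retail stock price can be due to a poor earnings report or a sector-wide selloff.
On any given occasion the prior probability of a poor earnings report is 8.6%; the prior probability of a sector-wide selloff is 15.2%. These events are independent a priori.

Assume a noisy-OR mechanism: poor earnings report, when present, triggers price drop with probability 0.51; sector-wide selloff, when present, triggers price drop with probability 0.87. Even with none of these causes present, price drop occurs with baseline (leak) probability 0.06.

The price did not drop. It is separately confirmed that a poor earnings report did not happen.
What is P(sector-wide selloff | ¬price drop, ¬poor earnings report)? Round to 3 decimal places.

Under noisy-OR, P(price drop | causes) = 1 − (1−0.06)·∏(1−qᵢ) over the active causes.
For the numerator, keep only sector-wide selloff=true terms: 0.1222*0.152 = 0.018574
The normalizing constant is 0.94*0.848 + 0.1222*0.152 = 0.815694
Posterior = 0.018574 / 0.815694 ≈ 0.023

P(sector-wide selloff | ¬price drop, ¬poor earnings report) ≈ 0.023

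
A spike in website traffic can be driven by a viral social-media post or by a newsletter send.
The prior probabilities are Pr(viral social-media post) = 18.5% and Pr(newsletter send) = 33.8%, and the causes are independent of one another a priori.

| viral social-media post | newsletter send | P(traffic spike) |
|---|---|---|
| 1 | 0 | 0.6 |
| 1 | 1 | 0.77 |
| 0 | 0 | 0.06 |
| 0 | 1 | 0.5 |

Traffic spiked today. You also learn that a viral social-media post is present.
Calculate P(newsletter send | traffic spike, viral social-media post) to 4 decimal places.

P(newsletter send | traffic spike, viral social-media post) ≈ 0.3959

P(traffic spike | viral social-media post) = 0.6*0.662 + 0.77*0.338 = 0.397200 + 0.260260 = 0.657460
Restricting to configurations with newsletter send present: 0.77*0.338 = 0.260260.
P(newsletter send | traffic spike, viral social-media post) = 0.260260 / 0.657460 ≈ 0.3959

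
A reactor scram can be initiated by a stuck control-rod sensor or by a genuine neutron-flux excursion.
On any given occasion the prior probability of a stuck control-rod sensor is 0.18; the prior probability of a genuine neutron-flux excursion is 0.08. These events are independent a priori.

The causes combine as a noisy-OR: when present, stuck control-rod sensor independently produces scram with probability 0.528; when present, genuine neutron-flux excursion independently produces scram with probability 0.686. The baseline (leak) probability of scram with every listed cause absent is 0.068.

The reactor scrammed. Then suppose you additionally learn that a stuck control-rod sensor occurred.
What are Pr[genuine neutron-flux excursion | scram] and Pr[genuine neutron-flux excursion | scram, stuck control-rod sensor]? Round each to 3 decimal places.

Pr[genuine neutron-flux excursion | scram] ≈ 0.290; Pr[genuine neutron-flux excursion | scram, stuck control-rod sensor] ≈ 0.118

Under noisy-OR, P(scram | causes) = 1 − (1−0.068)·∏(1−qᵢ) over the active causes.
For the numerator, keep only genuine neutron-flux excursion=true terms: 0.046402 + 0.012411 = 0.058813
Normalizer over all consistent configurations: 0.068×0.82×0.92 + 0.707352×0.82×0.08 + 0.560096×0.18×0.92 + 0.86187×0.18×0.08 = 0.202864
P(genuine neutron-flux excursion | scram) = 0.058813/0.202864 ≈ 0.290

Now also conditioning on stuck control-rod sensor=true:
Sum P(scram|·) weighted by the priors over both values of genuine neutron-flux excursion:
  P(scram | stuck control-rod sensor) = 0.560096×0.92 + 0.86187×0.08
        = 0.515288 + 0.068950 = 0.584238
Configurations with genuine neutron-flux excursion contribute 0.068950, so
  P(genuine neutron-flux excursion | scram, stuck control-rod sensor) = 0.068950 / 0.584238 ≈ 0.118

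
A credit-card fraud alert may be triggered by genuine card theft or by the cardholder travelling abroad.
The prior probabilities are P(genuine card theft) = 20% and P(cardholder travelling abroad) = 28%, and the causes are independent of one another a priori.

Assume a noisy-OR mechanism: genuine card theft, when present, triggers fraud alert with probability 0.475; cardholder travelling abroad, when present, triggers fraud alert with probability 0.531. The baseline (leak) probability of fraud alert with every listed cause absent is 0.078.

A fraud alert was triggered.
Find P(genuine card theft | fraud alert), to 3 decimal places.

P(genuine card theft | fraud alert) ≈ 0.406

Under noisy-OR, P(fraud alert | causes) = 1 − (1−0.078)·∏(1−qᵢ) over the active causes.
Sum P(fraud alert|·) weighted by the priors over the 4 (genuine card theft, cardholder travelling abroad) configurations:
  P(fraud alert) = 0.078·0.8·0.72 + 0.567582·0.8·0.28 + 0.51595·0.2·0.72 + 0.772981·0.2·0.28
        = 0.044928 + 0.127138 + 0.074297 + 0.043287 = 0.289650
Keeping only the genuine card theft-present terms gives 0.117584, so
  P(genuine card theft | fraud alert) = 0.117584 / 0.289650 ≈ 0.406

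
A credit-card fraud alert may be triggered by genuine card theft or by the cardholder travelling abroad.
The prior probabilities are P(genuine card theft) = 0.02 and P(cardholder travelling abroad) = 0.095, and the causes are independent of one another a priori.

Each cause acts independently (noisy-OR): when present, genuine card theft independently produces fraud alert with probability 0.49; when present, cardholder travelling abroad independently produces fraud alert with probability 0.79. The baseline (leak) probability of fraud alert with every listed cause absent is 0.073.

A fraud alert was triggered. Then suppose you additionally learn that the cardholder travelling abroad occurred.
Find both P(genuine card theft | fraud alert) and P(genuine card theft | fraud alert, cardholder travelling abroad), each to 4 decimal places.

P(genuine card theft | fraud alert) ≈ 0.0745; P(genuine card theft | fraud alert, cardholder travelling abroad) ≈ 0.0223

Under noisy-OR, P(fraud alert | causes) = 1 − (1−0.073)·∏(1−qᵢ) over the active causes.
By total probability over the 4 (genuine card theft, cardholder travelling abroad) configurations:
  P(fraud alert) = 0.073·0.98·0.905 + 0.80533·0.98·0.095 + 0.52723·0.02·0.905 + 0.900718·0.02·0.095
        = 0.064744 + 0.074976 + 0.009543 + 0.001711 = 0.150974
Keeping only the genuine card theft-present terms gives 0.011254, so
  P(genuine card theft | fraud alert) = 0.011254 / 0.150974 ≈ 0.0745

Now condition on the additional information:
P(fraud alert | cardholder travelling abroad) = 0.80533×0.98 + 0.900718×0.02 = 0.789223 + 0.018014 = 0.807237
The genuine card theft-present share is 0.900718×0.02 = 0.018014.
Hence the posterior is 0.018014/0.807237 ≈ 0.0223.
The drop from 0.0745 to 0.0223 is the explaining-away (discounting) effect.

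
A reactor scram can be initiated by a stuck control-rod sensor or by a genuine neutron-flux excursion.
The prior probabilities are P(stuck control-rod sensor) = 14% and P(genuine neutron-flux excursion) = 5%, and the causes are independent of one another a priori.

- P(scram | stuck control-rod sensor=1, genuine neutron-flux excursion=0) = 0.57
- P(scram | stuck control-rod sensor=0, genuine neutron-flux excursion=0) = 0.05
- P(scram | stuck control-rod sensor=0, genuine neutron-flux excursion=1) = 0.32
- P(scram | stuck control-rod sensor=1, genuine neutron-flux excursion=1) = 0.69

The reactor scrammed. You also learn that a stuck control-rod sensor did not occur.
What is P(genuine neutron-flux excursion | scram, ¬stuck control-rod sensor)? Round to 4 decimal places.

For the numerator, keep only genuine neutron-flux excursion=true terms: 0.32·0.05 = 0.016000
Denominator P(scram | ¬stuck control-rod sensor): 0.05·0.95 + 0.32·0.05 = 0.063500
P(genuine neutron-flux excursion | scram, ¬stuck control-rod sensor) = 0.016000/0.063500 ≈ 0.2520

P(genuine neutron-flux excursion | scram, ¬stuck control-rod sensor) ≈ 0.2520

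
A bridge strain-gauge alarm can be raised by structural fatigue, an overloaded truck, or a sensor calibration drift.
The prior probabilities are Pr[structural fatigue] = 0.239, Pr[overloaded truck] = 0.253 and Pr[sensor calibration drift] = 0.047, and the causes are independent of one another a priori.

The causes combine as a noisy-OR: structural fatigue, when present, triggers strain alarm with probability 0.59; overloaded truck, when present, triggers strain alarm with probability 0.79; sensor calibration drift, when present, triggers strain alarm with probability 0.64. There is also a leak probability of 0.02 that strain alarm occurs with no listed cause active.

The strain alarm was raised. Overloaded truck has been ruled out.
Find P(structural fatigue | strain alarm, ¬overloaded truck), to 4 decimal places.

Under noisy-OR, P(strain alarm | causes) = 1 − (1−0.02)·∏(1−qᵢ) over the active causes.
Sum P(strain alarm|·) weighted by the priors over the 4 (structural fatigue, sensor calibration drift) configurations:
  P(strain alarm | ¬overloaded truck) = 0.02×0.761×0.953 + 0.6472×0.761×0.047 + 0.5982×0.239×0.953 + 0.855352×0.239×0.047
        = 0.014505 + 0.023148 + 0.136250 + 0.009608 = 0.183511
The terms with structural fatigue present sum to 0.145858, so
  P(structural fatigue | strain alarm, ¬overloaded truck) = 0.145858 / 0.183511 ≈ 0.7948

P(structural fatigue | strain alarm, ¬overloaded truck) ≈ 0.7948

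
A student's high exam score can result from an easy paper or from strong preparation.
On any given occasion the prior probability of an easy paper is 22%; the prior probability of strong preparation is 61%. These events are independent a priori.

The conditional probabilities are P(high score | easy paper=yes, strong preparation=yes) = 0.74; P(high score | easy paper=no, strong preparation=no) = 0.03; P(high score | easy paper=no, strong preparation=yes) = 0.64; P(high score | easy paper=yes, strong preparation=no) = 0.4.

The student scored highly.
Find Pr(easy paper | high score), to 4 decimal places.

Pr(easy paper | high score) ≈ 0.2988

P(high score) = 0.03×0.78×0.39 + 0.64×0.78×0.61 + 0.4×0.22×0.39 + 0.74×0.22×0.61 = 0.009126 + 0.304512 + 0.034320 + 0.099308 = 0.447266
Of this, 0.133628 comes from 0.034320 + 0.099308 (the easy paper=true cases).
Hence the posterior is 0.133628/0.447266 ≈ 0.2988.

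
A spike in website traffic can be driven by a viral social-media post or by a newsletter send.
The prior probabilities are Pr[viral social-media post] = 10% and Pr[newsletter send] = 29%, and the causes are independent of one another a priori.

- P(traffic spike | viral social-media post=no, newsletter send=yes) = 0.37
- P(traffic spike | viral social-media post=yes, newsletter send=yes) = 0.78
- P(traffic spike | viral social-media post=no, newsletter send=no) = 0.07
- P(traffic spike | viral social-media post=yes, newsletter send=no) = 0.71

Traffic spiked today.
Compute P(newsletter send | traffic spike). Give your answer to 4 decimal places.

P(newsletter send | traffic spike) ≈ 0.5561

P(traffic spike) = 0.07*0.9*0.71 + 0.37*0.9*0.29 + 0.71*0.1*0.71 + 0.78*0.1*0.29 = 0.044730 + 0.096570 + 0.050410 + 0.022620 = 0.214330
Restricting to configurations with newsletter send present: 0.096570 + 0.022620 = 0.119190.
P(newsletter send | traffic spike) = 0.119190 / 0.214330 ≈ 0.5561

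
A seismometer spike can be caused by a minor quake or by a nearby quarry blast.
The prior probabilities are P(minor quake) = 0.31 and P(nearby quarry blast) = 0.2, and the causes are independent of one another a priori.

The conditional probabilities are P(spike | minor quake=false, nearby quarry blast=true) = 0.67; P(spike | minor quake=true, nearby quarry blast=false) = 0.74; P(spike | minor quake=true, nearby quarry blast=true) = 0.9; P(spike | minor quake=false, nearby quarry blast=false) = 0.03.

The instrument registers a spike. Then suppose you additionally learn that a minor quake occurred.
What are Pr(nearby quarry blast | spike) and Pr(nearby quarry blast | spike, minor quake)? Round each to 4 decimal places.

Pr(nearby quarry blast | spike) ≈ 0.4256; Pr(nearby quarry blast | spike, minor quake) ≈ 0.2332

P(spike) = 0.03×0.69×0.8 + 0.67×0.69×0.2 + 0.74×0.31×0.8 + 0.9×0.31×0.2 = 0.016560 + 0.092460 + 0.183520 + 0.055800 = 0.348340
Restricting to configurations with nearby quarry blast present: 0.092460 + 0.055800 = 0.148260.
P(nearby quarry blast | spike) = 0.148260 / 0.348340 ≈ 0.4256

Now condition on the additional information:
Weight on nearby quarry blast=true, given the evidence: 0.9×0.2 = 0.180000
Normalizer over all consistent configurations: 0.74×0.8 + 0.9×0.2 = 0.772000
Posterior = 0.180000 / 0.772000 ≈ 0.2332
— minor quake explains away the evidence for nearby quarry blast.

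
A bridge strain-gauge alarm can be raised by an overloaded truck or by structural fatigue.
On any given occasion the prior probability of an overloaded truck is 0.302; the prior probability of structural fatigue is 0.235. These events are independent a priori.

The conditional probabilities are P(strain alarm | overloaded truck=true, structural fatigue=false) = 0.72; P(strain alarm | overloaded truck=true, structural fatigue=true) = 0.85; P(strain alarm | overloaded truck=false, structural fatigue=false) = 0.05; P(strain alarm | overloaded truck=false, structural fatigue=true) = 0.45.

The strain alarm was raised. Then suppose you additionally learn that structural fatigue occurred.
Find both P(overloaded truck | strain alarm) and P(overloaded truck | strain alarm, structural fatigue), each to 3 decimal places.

P(overloaded truck | strain alarm) ≈ 0.693; P(overloaded truck | strain alarm, structural fatigue) ≈ 0.450

Weight on overloaded truck=true, given the evidence: 0.166342 + 0.060324 = 0.226666
The normalizing constant is 0.05*0.698*0.765 + 0.45*0.698*0.235 + 0.72*0.302*0.765 + 0.85*0.302*0.235 = 0.327178
Posterior = 0.226666 / 0.327178 ≈ 0.693

With the extra evidence:
P(strain alarm | structural fatigue) = 0.45·0.698 + 0.85·0.302 = 0.314100 + 0.256700 = 0.570800
Of this, 0.256700 comes from 0.85·0.302 (the overloaded truck=true cases).
Hence the posterior is 0.256700/0.570800 ≈ 0.450.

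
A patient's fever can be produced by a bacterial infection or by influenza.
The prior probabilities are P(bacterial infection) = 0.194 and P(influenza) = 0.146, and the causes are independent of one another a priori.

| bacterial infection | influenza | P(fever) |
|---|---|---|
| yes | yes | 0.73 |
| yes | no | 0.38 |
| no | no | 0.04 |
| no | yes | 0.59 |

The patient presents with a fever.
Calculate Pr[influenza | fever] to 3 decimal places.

Pr[influenza | fever] ≈ 0.499

P(fever) = 0.04·0.806·0.854 + 0.59·0.806·0.146 + 0.38·0.194·0.854 + 0.73·0.194·0.146 = 0.027533 + 0.069429 + 0.062957 + 0.020677 = 0.180596
Of this, 0.090106 comes from 0.069429 + 0.020677 (the influenza=true cases).
P(influenza | fever) = 0.090106 / 0.180596 ≈ 0.499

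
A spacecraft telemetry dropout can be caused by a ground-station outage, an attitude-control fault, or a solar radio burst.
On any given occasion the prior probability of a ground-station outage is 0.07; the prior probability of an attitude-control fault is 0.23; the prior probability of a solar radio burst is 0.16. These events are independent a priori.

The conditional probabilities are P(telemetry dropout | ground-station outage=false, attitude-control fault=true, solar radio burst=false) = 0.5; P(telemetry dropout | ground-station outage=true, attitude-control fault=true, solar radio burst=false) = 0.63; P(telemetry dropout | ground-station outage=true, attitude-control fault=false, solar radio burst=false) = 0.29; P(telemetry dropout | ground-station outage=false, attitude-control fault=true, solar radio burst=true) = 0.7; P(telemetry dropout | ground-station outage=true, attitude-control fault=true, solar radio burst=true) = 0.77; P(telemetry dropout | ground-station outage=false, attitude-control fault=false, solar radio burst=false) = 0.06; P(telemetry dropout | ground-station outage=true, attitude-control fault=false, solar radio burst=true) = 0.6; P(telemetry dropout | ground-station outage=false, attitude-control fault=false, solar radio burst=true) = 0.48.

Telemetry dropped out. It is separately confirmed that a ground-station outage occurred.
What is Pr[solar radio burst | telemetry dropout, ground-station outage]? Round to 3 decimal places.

Pr[solar radio burst | telemetry dropout, ground-station outage] ≈ 0.248

Enumerate the 4 (attitude-control fault, solar radio burst) configurations and weight by the priors:
  P(telemetry dropout | ground-station outage) = 0.29·0.77·0.84 + 0.6·0.77·0.16 + 0.63·0.23·0.84 + 0.77·0.23·0.16
        = 0.187572 + 0.073920 + 0.121716 + 0.028336 = 0.411544
Configurations with solar radio burst contribute 0.102256, so
  P(solar radio burst | telemetry dropout, ground-station outage) = 0.102256 / 0.411544 ≈ 0.248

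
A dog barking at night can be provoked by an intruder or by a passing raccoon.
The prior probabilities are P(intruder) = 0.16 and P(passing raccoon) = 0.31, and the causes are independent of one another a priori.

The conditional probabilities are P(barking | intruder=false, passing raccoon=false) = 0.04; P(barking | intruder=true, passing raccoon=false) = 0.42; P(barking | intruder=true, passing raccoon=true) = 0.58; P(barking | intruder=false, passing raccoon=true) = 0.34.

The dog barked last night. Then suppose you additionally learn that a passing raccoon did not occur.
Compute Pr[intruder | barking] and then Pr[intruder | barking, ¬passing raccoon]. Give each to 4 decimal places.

Weight on intruder=true, given the evidence: 0.046368 + 0.028768 = 0.075136
The normalizing constant is 0.04·0.84·0.69 + 0.34·0.84·0.31 + 0.42·0.16·0.69 + 0.58·0.16·0.31 = 0.186856
P(intruder | barking) = 0.075136/0.186856 ≈ 0.4021

Now also conditioning on passing raccoon≠true:
Weight on intruder=true, given the evidence: 0.42*0.16 = 0.067200
Normalizer over all consistent configurations: 0.04*0.84 + 0.42*0.16 = 0.100800
P(intruder | barking, ¬passing raccoon) = 0.067200/0.100800 ≈ 0.6667

Pr[intruder | barking] ≈ 0.4021; Pr[intruder | barking, ¬passing raccoon] ≈ 0.6667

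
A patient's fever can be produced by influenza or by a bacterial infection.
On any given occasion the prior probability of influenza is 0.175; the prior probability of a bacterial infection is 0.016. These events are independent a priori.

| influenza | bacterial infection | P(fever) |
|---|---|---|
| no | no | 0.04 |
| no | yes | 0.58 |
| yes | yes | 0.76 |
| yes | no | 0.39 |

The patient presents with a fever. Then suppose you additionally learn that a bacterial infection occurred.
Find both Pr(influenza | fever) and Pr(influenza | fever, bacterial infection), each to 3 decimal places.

Weight on influenza=true, given the evidence: 0.067158 + 0.002128 = 0.069286
Normalizer over all consistent configurations: 0.04·0.825·0.984 + 0.58·0.825·0.016 + 0.39·0.175·0.984 + 0.76·0.175·0.016 = 0.109414
P(influenza | fever) = 0.069286/0.109414 ≈ 0.633

Now condition on the additional information:
Numerator (weight on configurations with influenza): 0.76*0.175 = 0.133000
The normalizing constant is 0.58*0.825 + 0.76*0.175 = 0.611500
Posterior = 0.133000 / 0.611500 ≈ 0.217

Pr(influenza | fever) ≈ 0.633; Pr(influenza | fever, bacterial infection) ≈ 0.217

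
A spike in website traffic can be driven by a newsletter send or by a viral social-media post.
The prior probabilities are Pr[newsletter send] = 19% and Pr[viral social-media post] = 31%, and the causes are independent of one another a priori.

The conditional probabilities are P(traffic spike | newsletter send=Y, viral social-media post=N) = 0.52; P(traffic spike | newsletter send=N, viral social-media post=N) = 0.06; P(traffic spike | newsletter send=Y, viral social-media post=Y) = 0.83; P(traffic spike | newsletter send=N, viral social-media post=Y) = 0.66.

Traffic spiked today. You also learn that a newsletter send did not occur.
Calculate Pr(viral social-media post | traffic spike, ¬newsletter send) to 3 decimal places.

Pr(viral social-media post | traffic spike, ¬newsletter send) ≈ 0.832

P(traffic spike | ¬newsletter send) = 0.06·0.69 + 0.66·0.31 = 0.041400 + 0.204600 = 0.246000
Restricting to configurations with viral social-media post present: 0.66·0.31 = 0.204600.
So P(viral social-media post | traffic spike, ¬newsletter send) = 0.204600/0.246000 ≈ 0.832.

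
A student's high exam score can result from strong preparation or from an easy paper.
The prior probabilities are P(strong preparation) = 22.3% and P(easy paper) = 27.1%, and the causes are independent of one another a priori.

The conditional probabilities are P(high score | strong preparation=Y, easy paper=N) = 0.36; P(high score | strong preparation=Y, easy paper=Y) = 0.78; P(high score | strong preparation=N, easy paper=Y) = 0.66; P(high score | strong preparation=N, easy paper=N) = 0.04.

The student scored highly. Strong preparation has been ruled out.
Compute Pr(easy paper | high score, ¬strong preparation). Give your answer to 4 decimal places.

Pr(easy paper | high score, ¬strong preparation) ≈ 0.8598

P(high score | ¬strong preparation) = 0.04·0.729 + 0.66·0.271 = 0.029160 + 0.178860 = 0.208020
The easy paper-present share is 0.66·0.271 = 0.178860.
So P(easy paper | high score, ¬strong preparation) = 0.178860/0.208020 ≈ 0.8598.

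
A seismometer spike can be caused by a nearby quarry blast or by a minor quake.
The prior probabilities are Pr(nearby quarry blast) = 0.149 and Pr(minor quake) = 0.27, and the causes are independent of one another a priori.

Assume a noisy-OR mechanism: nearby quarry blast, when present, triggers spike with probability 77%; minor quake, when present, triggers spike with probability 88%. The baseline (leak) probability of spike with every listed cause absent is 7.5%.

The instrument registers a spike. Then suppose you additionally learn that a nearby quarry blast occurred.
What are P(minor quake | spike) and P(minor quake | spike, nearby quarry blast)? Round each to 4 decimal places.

P(minor quake | spike) ≈ 0.6481; P(minor quake | spike, nearby quarry blast) ≈ 0.3140

Under noisy-OR, P(spike | causes) = 1 − (1−0.075)·∏(1−qᵢ) over the active causes.
Enumerate the 4 (nearby quarry blast, minor quake) configurations and weight by the priors:
  P(spike) = 0.075*0.851*0.73 + 0.889*0.851*0.27 + 0.78725*0.149*0.73 + 0.97447*0.149*0.27
        = 0.046592 + 0.204266 + 0.085629 + 0.039203 = 0.375690
The terms with minor quake present sum to 0.243469, so
  P(minor quake | spike) = 0.243469 / 0.375690 ≈ 0.6481

Now also conditioning on nearby quarry blast=true:
Sum P(spike|·) weighted by the priors over both values of minor quake:
  P(spike | nearby quarry blast) = 0.78725·0.73 + 0.97447·0.27
        = 0.574692 + 0.263107 = 0.837799
Keeping only the minor quake-present terms gives 0.263107, so
  P(minor quake | spike, nearby quarry blast) = 0.263107 / 0.837799 ≈ 0.3140
Conditioning on nearby quarry blast lowers the posterior on minor quake: the classic explaining-away effect in a common-effect structure.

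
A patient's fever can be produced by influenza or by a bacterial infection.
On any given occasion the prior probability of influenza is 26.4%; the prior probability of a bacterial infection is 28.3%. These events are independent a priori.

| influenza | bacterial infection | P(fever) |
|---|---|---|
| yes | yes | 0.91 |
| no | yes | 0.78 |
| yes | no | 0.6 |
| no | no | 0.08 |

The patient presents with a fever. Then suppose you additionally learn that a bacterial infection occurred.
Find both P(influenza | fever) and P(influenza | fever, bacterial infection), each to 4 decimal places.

P(influenza | fever) ≈ 0.4701; P(influenza | fever, bacterial infection) ≈ 0.2950

P(fever) = 0.08*0.736*0.717 + 0.78*0.736*0.283 + 0.6*0.264*0.717 + 0.91*0.264*0.283 = 0.042217 + 0.162465 + 0.113573 + 0.067988 = 0.386243
Restricting to configurations with influenza present: 0.113573 + 0.067988 = 0.181561.
So P(influenza | fever) = 0.181561/0.386243 ≈ 0.4701.

Now condition on the additional information:
By total probability over both values of influenza:
  P(fever | bacterial infection) = 0.78*0.736 + 0.91*0.264
        = 0.574080 + 0.240240 = 0.814320
Configurations with influenza contribute 0.240240, so
  P(influenza | fever, bacterial infection) = 0.240240 / 0.814320 ≈ 0.2950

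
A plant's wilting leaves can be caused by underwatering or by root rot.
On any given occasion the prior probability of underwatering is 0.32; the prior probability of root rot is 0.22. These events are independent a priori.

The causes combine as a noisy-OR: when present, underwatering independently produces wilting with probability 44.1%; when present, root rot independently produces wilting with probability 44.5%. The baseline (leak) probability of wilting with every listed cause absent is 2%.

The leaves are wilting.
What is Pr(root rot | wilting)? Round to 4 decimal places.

Pr(root rot | wilting) ≈ 0.4870

Under noisy-OR, P(wilting | causes) = 1 − (1−0.02)·∏(1−qᵢ) over the active causes.
P(wilting) = 0.02·0.68·0.78 + 0.4561·0.68·0.22 + 0.45218·0.32·0.78 + 0.69596·0.32·0.22 = 0.010608 + 0.068233 + 0.112864 + 0.048996 = 0.240701
Restricting to configurations with root rot present: 0.068233 + 0.048996 = 0.117229.
So P(root rot | wilting) = 0.117229/0.240701 ≈ 0.4870.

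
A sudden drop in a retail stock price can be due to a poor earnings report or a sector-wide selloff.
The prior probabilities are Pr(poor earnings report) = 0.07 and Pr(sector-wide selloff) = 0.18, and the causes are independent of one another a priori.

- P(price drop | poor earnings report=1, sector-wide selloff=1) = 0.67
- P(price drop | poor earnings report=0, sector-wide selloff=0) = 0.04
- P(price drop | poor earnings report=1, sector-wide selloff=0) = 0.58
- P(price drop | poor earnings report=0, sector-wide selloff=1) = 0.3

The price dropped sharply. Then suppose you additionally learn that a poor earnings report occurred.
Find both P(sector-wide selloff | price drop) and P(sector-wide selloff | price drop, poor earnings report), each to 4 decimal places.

P(sector-wide selloff | price drop) ≈ 0.4790; P(sector-wide selloff | price drop, poor earnings report) ≈ 0.2023

Numerator (weight on configurations with sector-wide selloff): 0.050220 + 0.008442 = 0.058662
Normalizer over all consistent configurations: 0.04×0.93×0.82 + 0.3×0.93×0.18 + 0.58×0.07×0.82 + 0.67×0.07×0.18 = 0.122458
Posterior = 0.058662 / 0.122458 ≈ 0.4790

With the extra evidence:
Numerator (weight on configurations with sector-wide selloff): 0.67*0.18 = 0.120600
Normalizer over all consistent configurations: 0.58*0.82 + 0.67*0.18 = 0.596200
P(sector-wide selloff | price drop, poor earnings report) = 0.120600/0.596200 ≈ 0.2023
— poor earnings report explains away the evidence for sector-wide selloff.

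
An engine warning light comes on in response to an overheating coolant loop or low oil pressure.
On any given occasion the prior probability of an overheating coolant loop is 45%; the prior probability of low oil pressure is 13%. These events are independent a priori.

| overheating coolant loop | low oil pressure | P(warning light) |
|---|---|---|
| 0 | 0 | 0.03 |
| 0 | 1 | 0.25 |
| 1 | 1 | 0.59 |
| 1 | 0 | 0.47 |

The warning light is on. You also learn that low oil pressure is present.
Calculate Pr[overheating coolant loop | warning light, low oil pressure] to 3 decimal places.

Sum P(warning light|·) weighted by the priors over both values of overheating coolant loop:
  P(warning light | low oil pressure) = 0.25×0.55 + 0.59×0.45
        = 0.137500 + 0.265500 = 0.403000
Keeping only the overheating coolant loop-present terms gives 0.265500, so
  P(overheating coolant loop | warning light, low oil pressure) = 0.265500 / 0.403000 ≈ 0.659

Pr[overheating coolant loop | warning light, low oil pressure] ≈ 0.659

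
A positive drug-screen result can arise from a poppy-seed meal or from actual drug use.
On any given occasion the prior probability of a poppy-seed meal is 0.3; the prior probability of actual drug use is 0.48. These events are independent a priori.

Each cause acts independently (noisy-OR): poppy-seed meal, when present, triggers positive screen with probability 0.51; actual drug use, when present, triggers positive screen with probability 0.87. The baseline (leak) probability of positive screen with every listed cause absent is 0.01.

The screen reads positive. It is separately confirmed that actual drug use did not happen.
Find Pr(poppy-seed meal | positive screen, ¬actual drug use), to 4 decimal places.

Under noisy-OR, P(positive screen | causes) = 1 − (1−0.01)·∏(1−qᵢ) over the active causes.
Sum P(positive screen|·) weighted by the priors over both values of poppy-seed meal:
  P(positive screen | ¬actual drug use) = 0.01*0.7 + 0.5149*0.3
        = 0.007000 + 0.154470 = 0.161470
Keeping only the poppy-seed meal-present terms gives 0.154470, so
  P(poppy-seed meal | positive screen, ¬actual drug use) = 0.154470 / 0.161470 ≈ 0.9566

Pr(poppy-seed meal | positive screen, ¬actual drug use) ≈ 0.9566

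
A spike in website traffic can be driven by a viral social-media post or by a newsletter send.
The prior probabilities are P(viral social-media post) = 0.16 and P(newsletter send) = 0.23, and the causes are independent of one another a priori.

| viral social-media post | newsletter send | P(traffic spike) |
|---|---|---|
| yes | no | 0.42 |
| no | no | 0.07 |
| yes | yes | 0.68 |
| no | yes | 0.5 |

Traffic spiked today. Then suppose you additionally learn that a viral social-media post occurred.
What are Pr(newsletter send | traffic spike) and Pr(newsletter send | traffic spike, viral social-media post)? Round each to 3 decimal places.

Pr(newsletter send | traffic spike) ≈ 0.556; Pr(newsletter send | traffic spike, viral social-media post) ≈ 0.326

P(traffic spike) = 0.07×0.84×0.77 + 0.5×0.84×0.23 + 0.42×0.16×0.77 + 0.68×0.16×0.23 = 0.045276 + 0.096600 + 0.051744 + 0.025024 = 0.218644
Of this, 0.121624 comes from 0.096600 + 0.025024 (the newsletter send=true cases).
P(newsletter send | traffic spike) = 0.121624 / 0.218644 ≈ 0.556

With the extra evidence:
P(traffic spike | viral social-media post) = 0.42*0.77 + 0.68*0.23 = 0.323400 + 0.156400 = 0.479800
Of this, 0.156400 comes from 0.68*0.23 (the newsletter send=true cases).
P(newsletter send | traffic spike, viral social-media post) = 0.156400 / 0.479800 ≈ 0.326
Conditioning on viral social-media post lowers the posterior on newsletter send: the classic explaining-away effect in a common-effect structure.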